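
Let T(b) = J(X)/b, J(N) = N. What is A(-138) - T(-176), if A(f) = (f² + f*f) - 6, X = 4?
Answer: 1675609/44 ≈ 38082.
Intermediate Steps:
A(f) = -6 + 2*f² (A(f) = (f² + f²) - 6 = 2*f² - 6 = -6 + 2*f²)
T(b) = 4/b
A(-138) - T(-176) = (-6 + 2*(-138)²) - 4/(-176) = (-6 + 2*19044) - 4*(-1)/176 = (-6 + 38088) - 1*(-1/44) = 38082 + 1/44 = 1675609/44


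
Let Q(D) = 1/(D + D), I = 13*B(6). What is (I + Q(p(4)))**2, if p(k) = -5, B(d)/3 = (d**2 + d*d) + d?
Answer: 925315561/100 ≈ 9.2532e+6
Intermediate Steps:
B(d) = 3*d + 6*d**2 (B(d) = 3*((d**2 + d*d) + d) = 3*((d**2 + d**2) + d) = 3*(2*d**2 + d) = 3*(d + 2*d**2) = 3*d + 6*d**2)
I = 3042 (I = 13*(3*6*(1 + 2*6)) = 13*(3*6*(1 + 12)) = 13*(3*6*13) = 13*234 = 3042)
Q(D) = 1/(2*D)
(I + Q(p(4)))**2 = (3042 + (1/2)/(-5))**2 = (3042 + (1/2)*(-1/5))**2 = (3042 - 1/10)**2 = (30419/10)**2 = 925315561/100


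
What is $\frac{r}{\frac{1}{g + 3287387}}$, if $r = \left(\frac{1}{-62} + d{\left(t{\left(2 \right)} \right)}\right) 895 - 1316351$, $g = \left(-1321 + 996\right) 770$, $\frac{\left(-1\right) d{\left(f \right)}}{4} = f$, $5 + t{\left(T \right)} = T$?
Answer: $- \frac{245852525731449}{62} \approx -3.9654 \cdot 10^{12}$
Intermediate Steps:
$t{\left(T \right)} = -5 + T$
$d{\left(f \right)} = - 4 f$
$g = -250250$ ($g = \left(-325\right) 770 = -250250$)
$r = - \frac{80948777}{62}$ ($r = \left(\frac{1}{-62} - 4 \left(-5 + 2\right)\right) 895 - 1316351 = \left(- \frac{1}{62} - -12\right) 895 - 1316351 = \left(- \frac{1}{62} + 12\right) 895 - 1316351 = \frac{743}{62} \cdot 895 - 1316351 = \frac{664985}{62} - 1316351 = - \frac{80948777}{62} \approx -1.3056 \cdot 10^{6}$)
$\frac{r}{\frac{1}{g + 3287387}} = - \frac{80948777}{62 \frac{1}{-250250 + 3287387}} = - \frac{80948777}{62 \cdot \frac{1}{3037137}} = - \frac{80948777 \frac{1}{\frac{1}{3037137}}}{62} = \left(- \frac{80948777}{62}\right) 3037137 = - \frac{245852525731449}{62}$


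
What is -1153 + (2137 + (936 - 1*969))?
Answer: 951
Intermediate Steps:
-1153 + (2137 + (936 - 1*969)) = -1153 + (2137 + (936 - 969)) = -1153 + (2137 - 33) = -1153 + 2104 = 951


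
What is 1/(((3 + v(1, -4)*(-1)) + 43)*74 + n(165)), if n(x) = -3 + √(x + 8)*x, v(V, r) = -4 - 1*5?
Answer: 4067/11830564 - 165*√173/11830564 ≈ 0.00016033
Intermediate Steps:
v(V, r) = -9 (v(V, r) = -4 - 5 = -9)
n(x) = -3 + x*√(8 + x) (n(x) = -3 + √(8 + x)*x = -3 + x*√(8 + x))
1/(((3 + v(1, -4)*(-1)) + 43)*74 + n(165)) = 1/(((3 - 9*(-1)) + 43)*74 + (-3 + 165*√(8 + 165))) = 1/(((3 + 9) + 43)*74 + (-3 + 165*√173)) = 1/((12 + 43)*74 + (-3 + 165*√173)) = 1/(55*74 + (-3 + 165*√173)) = 1/(4070 + (-3 + 165*√173)) = 1/(4067 + 165*√173)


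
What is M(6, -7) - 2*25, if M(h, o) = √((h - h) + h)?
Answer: -50 + √6 ≈ -47.551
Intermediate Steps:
M(h, o) = √h (M(h, o) = √(0 + h) = √h)
M(6, -7) - 2*25 = √6 - 2*25 = √6 - 50 = -50 + √6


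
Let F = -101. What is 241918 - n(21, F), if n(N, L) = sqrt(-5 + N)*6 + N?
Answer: 241873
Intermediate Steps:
n(N, L) = N + 6*sqrt(-5 + N) (n(N, L) = 6*sqrt(-5 + N) + N = N + 6*sqrt(-5 + N))
241918 - n(21, F) = 241918 - (21 + 6*sqrt(-5 + 21)) = 241918 - (21 + 6*sqrt(16)) = 241918 - (21 + 6*4) = 241918 - (21 + 24) = 241918 - 1*45 = 241918 - 45 = 241873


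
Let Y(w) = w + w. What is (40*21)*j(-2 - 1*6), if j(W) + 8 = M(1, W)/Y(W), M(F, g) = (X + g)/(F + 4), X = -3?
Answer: -13209/2 ≈ -6604.5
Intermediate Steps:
Y(w) = 2*w
M(F, g) = (-3 + g)/(4 + F) (M(F, g) = (-3 + g)/(F + 4) = (-3 + g)/(4 + F))
j(W) = -8 + (-3/5 + W/5)/(2*W) (j(W) = -8 + ((-3 + W)/(4 + 1))/((2*W)) = -8 + ((-3 + W)/5)*(1/(2*W)) = -8 + (-3/5 + W/5)*(1/(2*W)) = -8 + (-3/5 + W/5)/(2*W))
(40*21)*j(-2 - 1*6) = (40*21)*((-3 - 79*(-2 - 1*6))/(10*(-2 - 1*6))) = 840*((-3 - 79*(-2 - 6))/(10*(-2 - 6))) = 840*((1/10)*(-3 - 79*(-8))/(-8)) = 840*((1/10)*(-1/8)*(-3 + 632)) = 840*((1/10)*(-1/8)*629) = 840*(-629/80) = -13209/2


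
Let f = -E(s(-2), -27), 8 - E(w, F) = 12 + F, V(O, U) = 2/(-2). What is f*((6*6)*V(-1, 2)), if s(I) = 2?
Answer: 828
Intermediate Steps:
V(O, U) = -1 (V(O, U) = 2*(-½) = -1)
E(w, F) = -4 - F (E(w, F) = 8 - (12 + F) = 8 + (-12 - F) = -4 - F)
f = -23 (f = -(-4 - 1*(-27)) = -(-4 + 27) = -1*23 = -23)
f*((6*6)*V(-1, 2)) = -23*6*6*(-1) = -828*(-1) = -23*(-36) = 828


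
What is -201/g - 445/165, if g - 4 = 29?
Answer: -290/33 ≈ -8.7879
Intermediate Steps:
g = 33 (g = 4 + 29 = 33)
-201/g - 445/165 = -201/33 - 445/165 = -201*1/33 - 445*1/165 = -67/11 - 89/33 = -290/33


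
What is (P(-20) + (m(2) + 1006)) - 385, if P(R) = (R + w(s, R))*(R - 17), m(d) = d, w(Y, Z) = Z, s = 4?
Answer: 2103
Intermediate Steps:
P(R) = 2*R*(-17 + R) (P(R) = (R + R)*(R - 17) = (2*R)*(-17 + R) = 2*R*(-17 + R))
(P(-20) + (m(2) + 1006)) - 385 = (2*(-20)*(-17 - 20) + (2 + 1006)) - 385 = (2*(-20)*(-37) + 1008) - 385 = (1480 + 1008) - 385 = 2488 - 385 = 2103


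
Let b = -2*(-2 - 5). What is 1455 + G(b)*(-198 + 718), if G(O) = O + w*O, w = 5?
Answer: 45135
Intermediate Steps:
b = 14 (b = -2*(-7) = 14)
G(O) = 6*O (G(O) = O + 5*O = 6*O)
1455 + G(b)*(-198 + 718) = 1455 + (6*14)*(-198 + 718) = 1455 + 84*520 = 1455 + 43680 = 45135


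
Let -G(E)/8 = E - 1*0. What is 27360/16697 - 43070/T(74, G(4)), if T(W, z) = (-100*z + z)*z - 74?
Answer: 349481179/169391065 ≈ 2.0632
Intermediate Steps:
G(E) = -8*E (G(E) = -8*(E - 1*0) = -8*(E + 0) = -8*E)
T(W, z) = -74 - 99*z² (T(W, z) = (-99*z)*z - 74 = -99*z² - 74 = -74 - 99*z²)
27360/16697 - 43070/T(74, G(4)) = 27360/16697 - 43070/(-74 - 99*(-8*4)²) = 27360*(1/16697) - 43070/(-74 - 99*(-32)²) = 27360/16697 - 43070/(-74 - 99*1024) = 27360/16697 - 43070/(-74 - 101376) = 27360/16697 - 43070/(-101450) = 27360/16697 - 43070*(-1/101450) = 27360/16697 + 4307/10145 = 349481179/169391065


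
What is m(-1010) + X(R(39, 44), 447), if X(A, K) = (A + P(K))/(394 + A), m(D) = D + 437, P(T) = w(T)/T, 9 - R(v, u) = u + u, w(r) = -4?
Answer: -80716582/140805 ≈ -573.25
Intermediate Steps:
R(v, u) = 9 - 2*u (R(v, u) = 9 - (u + u) = 9 - 2*u)
P(T) = -4/T
m(D) = 437 + D
X(A, K) = (A - 4/K)/(394 + A)
m(-1010) + X(R(39, 44), 447) = (437 - 1010) + (-4 + (9 - 2*44)*447)/(447*(394 + (9 - 2*44))) = -573 + (-4 + (9 - 88)*447)/(447*(394 + (9 - 88))) = -573 + (-4 - 79*447)/(447*(394 - 79)) = -573 + (1/447)*(-4 - 35313)/315 = -573 + (1/447)*(1/315)*(-35317) = -573 - 35317/140805 = -80716582/140805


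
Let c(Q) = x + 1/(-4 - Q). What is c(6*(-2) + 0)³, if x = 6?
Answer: 117649/512 ≈ 229.78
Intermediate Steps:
c(Q) = 6 + 1/(-4 - Q)
c(6*(-2) + 0)³ = ((23 + 6*(6*(-2) + 0))/(4 + (6*(-2) + 0)))³ = ((23 + 6*(-12 + 0))/(4 + (-12 + 0)))³ = ((23 + 6*(-12))/(4 - 12))³ = ((23 - 72)/(-8))³ = (-⅛*(-49))³ = (49/8)³ = 117649/512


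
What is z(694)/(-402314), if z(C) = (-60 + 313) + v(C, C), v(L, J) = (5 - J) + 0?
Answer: 218/201157 ≈ 0.0010837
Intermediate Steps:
v(L, J) = 5 - J
z(C) = 258 - C (z(C) = (-60 + 313) + (5 - C) = 253 + (5 - C) = 258 - C)
z(694)/(-402314) = (258 - 1*694)/(-402314) = (258 - 694)*(-1/402314) = -436*(-1/402314) = 218/201157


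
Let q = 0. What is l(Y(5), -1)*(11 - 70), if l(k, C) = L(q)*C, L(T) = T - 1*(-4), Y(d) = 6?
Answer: 236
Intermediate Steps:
L(T) = 4 + T (L(T) = T + 4 = 4 + T)
l(k, C) = 4*C (l(k, C) = (4 + 0)*C = 4*C)
l(Y(5), -1)*(11 - 70) = (4*(-1))*(11 - 70) = -4*(-59) = 236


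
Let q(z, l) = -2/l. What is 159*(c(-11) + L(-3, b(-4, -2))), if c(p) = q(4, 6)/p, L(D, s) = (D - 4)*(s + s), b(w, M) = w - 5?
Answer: 220427/11 ≈ 20039.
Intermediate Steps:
b(w, M) = -5 + w
L(D, s) = 2*s*(-4 + D) (L(D, s) = (-4 + D)*(2*s) = 2*s*(-4 + D))
c(p) = -1/(3*p) (c(p) = (-2/6)/p = (-2*1/6)/p = -1/(3*p))
159*(c(-11) + L(-3, b(-4, -2))) = 159*(-1/3/(-11) + 2*(-5 - 4)*(-4 - 3)) = 159*(-1/3*(-1/11) + 2*(-9)*(-7)) = 159*(1/33 + 126) = 159*(4159/33) = 220427/11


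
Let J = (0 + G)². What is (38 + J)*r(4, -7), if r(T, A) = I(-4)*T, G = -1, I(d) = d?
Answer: -624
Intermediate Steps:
r(T, A) = -4*T
J = 1 (J = (0 - 1)² = (-1)² = 1)
(38 + J)*r(4, -7) = (38 + 1)*(-4*4) = 39*(-16) = -624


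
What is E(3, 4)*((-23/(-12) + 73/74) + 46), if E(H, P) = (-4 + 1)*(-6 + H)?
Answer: 65139/148 ≈ 440.13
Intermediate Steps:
E(H, P) = 18 - 3*H (E(H, P) = -3*(-6 + H) = 18 - 3*H)
E(3, 4)*((-23/(-12) + 73/74) + 46) = (18 - 3*3)*((-23/(-12) + 73/74) + 46) = (18 - 9)*((-23*(-1/12) + 73*(1/74)) + 46) = 9*((23/12 + 73/74) + 46) = 9*(1289/444 + 46) = 9*(21713/444) = 65139/148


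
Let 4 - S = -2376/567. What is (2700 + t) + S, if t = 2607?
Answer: 111619/21 ≈ 5315.2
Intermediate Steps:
S = 172/21 (S = 4 - (-2376)/567 = 4 - 1*(-88/21) = 4 + 88/21 = 172/21 ≈ 8.1905)
(2700 + t) + S = (2700 + 2607) + 172/21 = 5307 + 172/21 = 111619/21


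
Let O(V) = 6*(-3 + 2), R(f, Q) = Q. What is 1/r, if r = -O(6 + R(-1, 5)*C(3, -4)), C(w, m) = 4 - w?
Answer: ⅙ ≈ 0.16667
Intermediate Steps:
O(V) = -6 (O(V) = 6*(-1) = -6)
r = 6 (r = -1*(-6) = 6)
1/r = 1/6 = ⅙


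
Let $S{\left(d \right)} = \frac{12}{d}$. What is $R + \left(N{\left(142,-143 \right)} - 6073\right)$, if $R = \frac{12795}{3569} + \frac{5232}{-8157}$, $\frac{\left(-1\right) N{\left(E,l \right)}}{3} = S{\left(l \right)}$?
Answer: $- \frac{8422994271266}{1387687873} \approx -6069.8$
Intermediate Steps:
$N{\left(E,l \right)} = - \frac{36}{l}$ ($N{\left(E,l \right)} = - 3 \frac{12}{l} = - \frac{36}{l}$)
$R = \frac{28565269}{9704111}$ ($R = 12795 \cdot \frac{1}{3569} + 5232 \left(- \frac{1}{8157}\right) = \frac{12795}{3569} - \frac{1744}{2719} = \frac{28565269}{9704111} \approx 2.9436$)
$R + \left(N{\left(142,-143 \right)} - 6073\right) = \frac{28565269}{9704111} - \left(6073 + \frac{36}{-143}\right) = \frac{28565269}{9704111} - \frac{868403}{143} = - \frac{8422994271266}{1387687873}$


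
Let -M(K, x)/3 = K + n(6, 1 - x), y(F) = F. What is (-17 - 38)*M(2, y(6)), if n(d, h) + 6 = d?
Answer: 330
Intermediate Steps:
n(d, h) = -6 + d
M(K, x) = -3*K (M(K, x) = -3*(K + (-6 + 6)) = -3*(K + 0) = -3*K)
(-17 - 38)*M(2, y(6)) = (-17 - 38)*(-3*2) = -55*(-6) = 330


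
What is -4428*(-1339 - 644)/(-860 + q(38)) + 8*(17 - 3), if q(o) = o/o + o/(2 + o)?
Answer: -173692448/17161 ≈ -10121.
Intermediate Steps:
q(o) = 1 + o/(2 + o)
-4428*(-1339 - 644)/(-860 + q(38)) + 8*(17 - 3) = -4428*(-1339 - 644)/(-860 + 2*(1 + 38)/(2 + 38)) + 8*(17 - 3) = -4428*(-1983/(-860 + 2*39/40)) + 8*14 = -4428*(-1983/(-860 + 2*(1/40)*39)) + 112 = -4428*(-1983/(-860 + 39/20)) + 112 = -4428/((-17161/20*(-1/1983))) + 112 = -4428/17161/39660 + 112 = -4428*39660/17161 + 112 = -175614480/17161 + 112 = -173692448/17161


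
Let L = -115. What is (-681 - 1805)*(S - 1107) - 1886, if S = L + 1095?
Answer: 313836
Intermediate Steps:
S = 980 (S = -115 + 1095 = 980)
(-681 - 1805)*(S - 1107) - 1886 = (-681 - 1805)*(980 - 1107) - 1886 = -2486*(-127) - 1886 = 315722 - 1886 = 313836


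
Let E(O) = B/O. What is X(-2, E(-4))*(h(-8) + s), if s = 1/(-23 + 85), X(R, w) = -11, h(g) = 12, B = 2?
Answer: -8195/62 ≈ -132.18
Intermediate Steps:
E(O) = 2/O
s = 1/62 ≈ 0.016129
X(-2, E(-4))*(h(-8) + s) = -11*(12 + 1/62) = -11*745/62 = -8195/62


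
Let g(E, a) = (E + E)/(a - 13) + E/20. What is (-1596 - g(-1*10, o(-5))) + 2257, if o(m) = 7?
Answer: 3949/6 ≈ 658.17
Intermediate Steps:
g(E, a) = E/20 + 2*E/(-13 + a) (g(E, a) = (2*E)/(-13 + a) + E*(1/20) = 2*E/(-13 + a) + E/20 = E/20 + 2*E/(-13 + a))
(-1596 - g(-1*10, o(-5))) + 2257 = (-1596 - (-1*10)*(27 + 7)/(20*(-13 + 7))) + 2257 = (-1596 - (-10)*34/(20*(-6))) + 2257 = (-1596 - (-10)*(-1)*34/(20*6)) + 2257 = (-1596 - 1*17/6) + 2257 = (-1596 - 17/6) + 2257 = -9593/6 + 2257 = 3949/6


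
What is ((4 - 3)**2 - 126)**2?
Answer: 15625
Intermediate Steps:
((4 - 3)**2 - 126)**2 = (1**2 - 126)**2 = (1 - 126)**2 = (-125)**2 = 15625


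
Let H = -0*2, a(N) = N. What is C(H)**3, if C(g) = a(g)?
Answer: 0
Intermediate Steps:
H = 0 (H = -6*0 = 0)
C(g) = g
C(H)**3 = 0**3 = 0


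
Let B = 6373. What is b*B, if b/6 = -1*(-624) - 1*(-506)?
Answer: 43208940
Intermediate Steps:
b = 6780 (b = 6*(-1*(-624) - 1*(-506)) = 6*(624 + 506) = 6*1130 = 6780)
b*B = 6780*6373 = 43208940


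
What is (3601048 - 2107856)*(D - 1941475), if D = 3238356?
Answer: 1936492334152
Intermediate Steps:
(3601048 - 2107856)*(D - 1941475) = (3601048 - 2107856)*(3238356 - 1941475) = 1493192*1296881 = 1936492334152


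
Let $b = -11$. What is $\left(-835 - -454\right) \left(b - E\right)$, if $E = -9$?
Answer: $762$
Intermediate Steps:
$\left(-835 - -454\right) \left(b - E\right) = \left(-835 - -454\right) \left(-11 - -9\right) = \left(-835 + 454\right) \left(-11 + 9\right) = \left(-381\right) \left(-2\right) = 762$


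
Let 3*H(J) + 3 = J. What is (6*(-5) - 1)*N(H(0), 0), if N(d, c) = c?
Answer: 0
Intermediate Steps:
H(J) = -1 + J/3
(6*(-5) - 1)*N(H(0), 0) = (6*(-5) - 1)*0 = (-30 - 1)*0 = -31*0 = 0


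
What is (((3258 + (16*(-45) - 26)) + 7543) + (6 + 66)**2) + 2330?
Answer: 17569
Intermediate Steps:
(((3258 + (16*(-45) - 26)) + 7543) + (6 + 66)**2) + 2330 = (((3258 + (-720 - 26)) + 7543) + 72**2) + 2330 = (((3258 - 746) + 7543) + 5184) + 2330 = ((2512 + 7543) + 5184) + 2330 = (10055 + 5184) + 2330 = 15239 + 2330 = 17569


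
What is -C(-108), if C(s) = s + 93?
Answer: 15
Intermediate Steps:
C(s) = 93 + s
-C(-108) = -(93 - 108) = -1*(-15) = 15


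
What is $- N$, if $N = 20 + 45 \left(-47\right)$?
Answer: $2095$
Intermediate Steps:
$N = -2095$ ($N = 20 - 2115 = -2095$)
$- N = \left(-1\right) \left(-2095\right) = 2095$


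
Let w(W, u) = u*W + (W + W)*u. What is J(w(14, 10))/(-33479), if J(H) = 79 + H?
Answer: -499/33479 ≈ -0.014905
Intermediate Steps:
w(W, u) = 3*W*u (w(W, u) = W*u + (2*W)*u = W*u + 2*W*u = 3*W*u)
J(w(14, 10))/(-33479) = (79 + 3*14*10)/(-33479) = (79 + 420)*(-1/33479) = 499*(-1/33479) = -499/33479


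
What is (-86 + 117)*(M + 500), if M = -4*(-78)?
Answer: 25172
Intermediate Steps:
M = 312
(-86 + 117)*(M + 500) = (-86 + 117)*(312 + 500) = 31*812 = 25172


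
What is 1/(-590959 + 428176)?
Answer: -1/162783 ≈ -6.1431e-6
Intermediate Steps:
1/(-590959 + 428176) = 1/(-162783) = -1/162783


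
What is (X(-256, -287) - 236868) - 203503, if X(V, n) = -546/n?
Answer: -18055133/41 ≈ -4.4037e+5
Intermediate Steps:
(X(-256, -287) - 236868) - 203503 = (-546/(-287) - 236868) - 203503 = (-546*(-1/287) - 236868) - 203503 = (78/41 - 236868) - 203503 = -9711510/41 - 203503 = -18055133/41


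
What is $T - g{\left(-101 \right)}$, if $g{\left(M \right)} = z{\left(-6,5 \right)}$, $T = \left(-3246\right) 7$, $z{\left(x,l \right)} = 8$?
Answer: $-22730$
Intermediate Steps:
$T = -22722$
$g{\left(M \right)} = 8$
$T - g{\left(-101 \right)} = -22722 - 8 = -22730$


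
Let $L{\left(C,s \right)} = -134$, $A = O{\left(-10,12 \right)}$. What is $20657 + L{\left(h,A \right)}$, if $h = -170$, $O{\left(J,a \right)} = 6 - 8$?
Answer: $20523$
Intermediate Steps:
$O{\left(J,a \right)} = -2$ ($O{\left(J,a \right)} = 6 - 8 = -2$)
$A = -2$
$20657 + L{\left(h,A \right)} = 20657 - 134 = 20523$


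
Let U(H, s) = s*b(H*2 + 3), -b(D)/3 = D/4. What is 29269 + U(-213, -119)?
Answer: -33935/4 ≈ -8483.8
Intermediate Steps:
b(D) = -3*D/4
U(H, s) = s*(-9/4 - 3*H/2) (U(H, s) = s*(-3*(H*2 + 3)/4) = s*(-3*(2*H + 3)/4) = s*(-3*(3 + 2*H)/4) = s*(-9/4 - 3*H/2))
29269 + U(-213, -119) = 29269 + (¾)*(-119)*(-3 - 2*(-213)) = 29269 + (¾)*(-119)*(-3 + 426) = 29269 + (¾)*(-119)*423 = 29269 - 151011/4 = -33935/4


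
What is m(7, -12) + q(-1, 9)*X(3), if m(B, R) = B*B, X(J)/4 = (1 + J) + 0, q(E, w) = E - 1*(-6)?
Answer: 129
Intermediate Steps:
q(E, w) = 6 + E (q(E, w) = E + 6 = 6 + E)
X(J) = 4 + 4*J (X(J) = 4*((1 + J) + 0) = 4*(1 + J) = 4 + 4*J)
m(B, R) = B²
m(7, -12) + q(-1, 9)*X(3) = 7² + (6 - 1)*(4 + 4*3) = 49 + 5*(4 + 12) = 49 + 5*16 = 49 + 80 = 129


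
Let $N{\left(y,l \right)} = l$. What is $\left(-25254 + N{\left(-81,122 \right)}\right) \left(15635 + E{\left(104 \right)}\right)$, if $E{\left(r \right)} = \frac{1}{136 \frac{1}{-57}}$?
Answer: $- \frac{13359561749}{34} \approx -3.9293 \cdot 10^{8}$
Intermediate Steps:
$E{\left(r \right)} = - \frac{57}{136}$ ($E{\left(r \right)} = \frac{1}{136 \left(- \frac{1}{57}\right)} = \frac{1}{- \frac{136}{57}} = - \frac{57}{136}$)
$\left(-25254 + N{\left(-81,122 \right)}\right) \left(15635 + E{\left(104 \right)}\right) = \left(-25254 + 122\right) \left(15635 - \frac{57}{136}\right) = \left(-25132\right) \frac{2126303}{136} = - \frac{13359561749}{34}$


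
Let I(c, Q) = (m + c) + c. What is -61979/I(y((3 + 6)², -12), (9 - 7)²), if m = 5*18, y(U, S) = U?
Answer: -61979/252 ≈ -245.95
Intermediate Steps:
m = 90
I(c, Q) = 90 + 2*c (I(c, Q) = (90 + c) + c = 90 + 2*c)
-61979/I(y((3 + 6)², -12), (9 - 7)²) = -61979/(90 + 2*(3 + 6)²) = -61979/(90 + 2*9²) = -61979/(90 + 2*81) = -61979/(90 + 162) = -61979/252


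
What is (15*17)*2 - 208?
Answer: 302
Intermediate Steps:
(15*17)*2 - 208 = 255*2 - 208 = 510 - 208 = 302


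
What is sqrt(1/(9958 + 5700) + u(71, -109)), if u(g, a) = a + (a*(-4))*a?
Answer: I*sqrt(11678323778554)/15658 ≈ 218.25*I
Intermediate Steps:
u(g, a) = a - 4*a**2 (u(g, a) = a + (-4*a)*a = a - 4*a**2)
sqrt(1/(9958 + 5700) + u(71, -109)) = sqrt(1/(9958 + 5700) - 109*(1 - 4*(-109))) = sqrt(1/15658 - 109*(1 + 436)) = sqrt(1/15658 - 109*437) = sqrt(1/15658 - 47633) = sqrt(-745837513/15658) = I*sqrt(11678323778554)/15658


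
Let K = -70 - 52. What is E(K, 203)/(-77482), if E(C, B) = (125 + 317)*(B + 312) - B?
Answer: -227427/77482 ≈ -2.9352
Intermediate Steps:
K = -122
E(C, B) = 137904 + 441*B (E(C, B) = 442*(312 + B) - B = (137904 + 442*B) - B = 137904 + 441*B)
E(K, 203)/(-77482) = (137904 + 441*203)/(-77482) = (137904 + 89523)*(-1/77482) = 227427*(-1/77482) = -227427/77482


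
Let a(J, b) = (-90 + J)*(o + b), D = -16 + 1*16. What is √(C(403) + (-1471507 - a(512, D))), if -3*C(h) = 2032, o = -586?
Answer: I*√11024031/3 ≈ 1106.7*I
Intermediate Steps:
D = 0 (D = -16 + 16 = 0)
a(J, b) = (-586 + b)*(-90 + J) (a(J, b) = (-90 + J)*(-586 + b) = (-586 + b)*(-90 + J))
C(h) = -2032/3 (C(h) = -⅓*2032 = -2032/3)
√(C(403) + (-1471507 - a(512, D))) = √(-2032/3 + (-1471507 - (52740 - 586*512 - 90*0 + 512*0))) = √(-2032/3 + (-1471507 - (52740 - 300032 + 0 + 0))) = √(-2032/3 + (-1471507 - 1*(-247292))) = √(-2032/3 + (-1471507 + 247292)) = √(-2032/3 - 1224215) = √(-3674677/3) = I*√11024031/3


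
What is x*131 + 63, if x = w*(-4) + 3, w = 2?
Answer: -592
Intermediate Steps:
x = -5 (x = 2*(-4) + 3 = -8 + 3 = -5)
x*131 + 63 = -5*131 + 63 = -655 + 63 = -592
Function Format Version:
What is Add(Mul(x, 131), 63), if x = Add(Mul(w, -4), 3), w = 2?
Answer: -592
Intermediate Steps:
x = -5 (x = Add(Mul(2, -4), 3) = Add(-8, 3) = -5)
Add(Mul(x, 131), 63) = Add(Mul(-5, 131), 63) = Add(-655, 63) = -592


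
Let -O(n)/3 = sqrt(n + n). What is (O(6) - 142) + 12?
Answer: -130 - 6*sqrt(3) ≈ -140.39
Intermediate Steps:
O(n) = -3*sqrt(2)*sqrt(n) (O(n) = -3*sqrt(n + n) = -3*sqrt(2)*sqrt(n))
(O(6) - 142) + 12 = (-3*sqrt(2)*sqrt(6) - 142) + 12 = (-6*sqrt(3) - 142) + 12 = (-142 - 6*sqrt(3)) + 12 = -130 - 6*sqrt(3)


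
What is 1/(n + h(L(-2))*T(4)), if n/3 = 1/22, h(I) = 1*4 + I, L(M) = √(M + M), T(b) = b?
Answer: 7810/157001 - 3872*I/157001 ≈ 0.049745 - 0.024662*I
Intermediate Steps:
L(M) = √2*√M (L(M) = √(2*M) = √2*√M)
h(I) = 4 + I
n = 3/22 ≈ 0.13636
1/(n + h(L(-2))*T(4)) = 1/(3/22 + (4 + √2*√(-2))*4) = 1/(3/22 + (4 + √2*(I*√2))*4) = 1/(3/22 + (4 + 2*I)*4) = 1/(3/22 + (16 + 8*I)) = 1/(355/22 + 8*I) = 484*(355/22 - 8*I)/157001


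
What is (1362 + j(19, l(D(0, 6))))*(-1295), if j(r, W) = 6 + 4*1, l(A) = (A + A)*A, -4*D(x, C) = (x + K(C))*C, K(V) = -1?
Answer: -1776740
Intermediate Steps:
D(x, C) = -C*(-1 + x)/4 (D(x, C) = -(x - 1)*C/4 = -(-1 + x)*C/4 = -C*(-1 + x)/4)
l(A) = 2*A**2 (l(A) = (2*A)*A = 2*A**2)
j(r, W) = 10 (j(r, W) = 6 + 4 = 10)
(1362 + j(19, l(D(0, 6))))*(-1295) = (1362 + 10)*(-1295) = 1372*(-1295) = -1776740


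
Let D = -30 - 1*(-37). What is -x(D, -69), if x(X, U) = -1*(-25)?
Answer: -25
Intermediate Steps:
D = 7 (D = -30 + 37 = 7)
x(X, U) = 25
-x(D, -69) = -1*25 = -25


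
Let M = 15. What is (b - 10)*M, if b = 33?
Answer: 345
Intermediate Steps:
(b - 10)*M = (33 - 10)*15 = 23*15 = 345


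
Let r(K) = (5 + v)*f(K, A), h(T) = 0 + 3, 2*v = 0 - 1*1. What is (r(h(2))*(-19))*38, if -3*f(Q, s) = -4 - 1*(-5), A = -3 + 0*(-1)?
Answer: 1083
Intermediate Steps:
v = -½ (v = (0 - 1*1)/2 = (0 - 1)/2 = (½)*(-1) = -½ ≈ -0.50000)
h(T) = 3
A = -3 (A = -3 + 0 = -3)
f(Q, s) = -⅓ (f(Q, s) = -(-4 - 1*(-5))/3 = -(-4 + 5)/3 = -⅓*1 = -⅓)
r(K) = -3/2 (r(K) = (5 - ½)*(-⅓) = (9/2)*(-⅓) = -3/2)
(r(h(2))*(-19))*38 = -3/2*(-19)*38 = (57/2)*38 = 1083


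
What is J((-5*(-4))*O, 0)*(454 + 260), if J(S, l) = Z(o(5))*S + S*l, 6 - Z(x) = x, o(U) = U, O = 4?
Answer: 57120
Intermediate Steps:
Z(x) = 6 - x
J(S, l) = S + S*l (J(S, l) = (6 - 1*5)*S + S*l = (6 - 5)*S + S*l = 1*S + S*l = S + S*l)
J((-5*(-4))*O, 0)*(454 + 260) = ((-5*(-4)*4)*(1 + 0))*(454 + 260) = ((20*4)*1)*714 = (80*1)*714 = 80*714 = 57120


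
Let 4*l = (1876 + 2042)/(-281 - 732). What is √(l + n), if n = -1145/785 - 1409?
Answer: I*√142802613312510/318082 ≈ 37.569*I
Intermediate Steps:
l = -1959/2026 (l = ((1876 + 2042)/(-281 - 732))/4 = (3918/(-1013))/4 = (3918*(-1/1013))/4 = (¼)*(-3918/1013) = -1959/2026 ≈ -0.96693)
n = -221442/157 (n = -1145*1/785 - 1409 = -229/157 - 1409 = -221442/157 ≈ -1410.5)
√(l + n) = √(-1959/2026 - 221442/157) = √(-448949055/318082) = I*√142802613312510/318082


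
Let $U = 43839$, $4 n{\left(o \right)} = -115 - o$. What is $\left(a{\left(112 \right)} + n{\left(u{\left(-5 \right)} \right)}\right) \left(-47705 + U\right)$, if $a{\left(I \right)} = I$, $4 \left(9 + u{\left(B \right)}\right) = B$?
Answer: $- \frac{2654009}{8} \approx -3.3175 \cdot 10^{5}$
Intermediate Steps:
$u{\left(B \right)} = -9 + \frac{B}{4}$
$n{\left(o \right)} = - \frac{115}{4} - \frac{o}{4}$ ($n{\left(o \right)} = \frac{-115 - o}{4} = - \frac{115}{4} - \frac{o}{4}$)
$\left(a{\left(112 \right)} + n{\left(u{\left(-5 \right)} \right)}\right) \left(-47705 + U\right) = \left(112 - \left(\frac{115}{4} + \frac{-9 + \frac{1}{4} \left(-5\right)}{4}\right)\right) \left(-47705 + 43839\right) = \left(112 - \left(\frac{115}{4} + \frac{-9 - \frac{5}{4}}{4}\right)\right) \left(-3866\right) = \left(112 - \frac{419}{16}\right) \left(-3866\right) = \frac{1373}{16} \left(-3866\right) = - \frac{2654009}{8}$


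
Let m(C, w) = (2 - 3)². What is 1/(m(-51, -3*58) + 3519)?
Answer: 1/3520 ≈ 0.00028409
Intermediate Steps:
m(C, w) = 1 (m(C, w) = (-1)² = 1)
1/(m(-51, -3*58) + 3519) = 1/(1 + 3519) = 1/3520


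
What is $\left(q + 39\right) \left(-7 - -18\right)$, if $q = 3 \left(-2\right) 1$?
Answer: $363$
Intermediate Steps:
$q = -6$ ($q = \left(-6\right) 1 = -6$)
$\left(q + 39\right) \left(-7 - -18\right) = \left(-6 + 39\right) \left(-7 - -18\right) = 33 \left(-7 + 18\right) = 33 \cdot 11 = 363$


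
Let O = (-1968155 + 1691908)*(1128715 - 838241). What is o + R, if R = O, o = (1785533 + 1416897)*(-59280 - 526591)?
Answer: -1956453437608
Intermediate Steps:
o = -1876210866530 (o = 3202430*(-585871) = -1876210866530)
O = -80242571078 (O = -276247*290474 = -80242571078)
R = -80242571078
o + R = -1876210866530 - 80242571078 = -1956453437608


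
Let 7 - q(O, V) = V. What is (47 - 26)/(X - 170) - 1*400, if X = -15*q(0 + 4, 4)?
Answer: -86021/215 ≈ -400.10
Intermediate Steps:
q(O, V) = 7 - V
X = -45 (X = -15*(7 - 1*4) = -15*(7 - 4) = -15*3 = -45)
(47 - 26)/(X - 170) - 1*400 = (47 - 26)/(-45 - 170) - 1*400 = 21/(-215) - 400 = 21*(-1/215) - 400 = -21/215 - 400 = -86021/215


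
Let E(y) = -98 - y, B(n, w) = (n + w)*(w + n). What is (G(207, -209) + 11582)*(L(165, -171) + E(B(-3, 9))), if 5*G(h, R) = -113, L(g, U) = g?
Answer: 1791707/5 ≈ 3.5834e+5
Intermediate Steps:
G(h, R) = -113/5 (G(h, R) = (1/5)*(-113) = -113/5)
B(n, w) = (n + w)**2 (B(n, w) = (n + w)*(n + w) = (n + w)**2)
(G(207, -209) + 11582)*(L(165, -171) + E(B(-3, 9))) = (-113/5 + 11582)*(165 + (-98 - (-3 + 9)**2)) = 57797*(165 + (-98 - 1*6**2))/5 = 57797*(165 + (-98 - 1*36))/5 = 57797*(165 + (-98 - 36))/5 = 57797*(165 - 134)/5 = (57797/5)*31 = 1791707/5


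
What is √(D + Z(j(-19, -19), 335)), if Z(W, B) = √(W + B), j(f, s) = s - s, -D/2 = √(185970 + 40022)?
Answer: √(√335 - 4*√56498) ≈ 30.536*I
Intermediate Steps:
D = -4*√56498 (D = -2*√(185970 + 40022) = -4*√56498 ≈ -950.77)
j(f, s) = 0
Z(W, B) = √(B + W)
√(D + Z(j(-19, -19), 335)) = √(-4*√56498 + √(335 + 0)) = √(-4*√56498 + √335) = √(√335 - 4*√56498)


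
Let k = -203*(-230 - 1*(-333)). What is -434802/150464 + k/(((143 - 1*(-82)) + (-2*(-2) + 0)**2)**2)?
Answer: -14199893369/4369549792 ≈ -3.2497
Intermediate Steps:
k = -20909 (k = -203*(-230 + 333) = -203*103 = -20909)
-434802/150464 + k/(((143 - 1*(-82)) + (-2*(-2) + 0)**2)**2) = -434802/150464 - 20909/((143 - 1*(-82)) + (-2*(-2) + 0)**2)**2 = -434802*1/150464 - 20909/((143 + 82) + (4 + 0)**2)**2 = -217401/75232 - 20909/(225 + 4**2)**2 = -217401/75232 - 20909/(225 + 16)**2 = -217401/75232 - 20909/(241**2) = -217401/75232 - 20909/58081 = -14199893369/4369549792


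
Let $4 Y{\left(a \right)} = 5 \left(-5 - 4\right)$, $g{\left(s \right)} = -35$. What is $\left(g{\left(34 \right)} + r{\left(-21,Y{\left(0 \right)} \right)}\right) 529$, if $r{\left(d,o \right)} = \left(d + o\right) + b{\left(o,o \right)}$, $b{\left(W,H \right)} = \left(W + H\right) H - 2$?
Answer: $\frac{778159}{8} \approx 97270.0$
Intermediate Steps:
$b{\left(W,H \right)} = -2 + H \left(H + W\right)$ ($b{\left(W,H \right)} = \left(H + W\right) H - 2 = H \left(H + W\right) - 2 = -2 + H \left(H + W\right)$)
$Y{\left(a \right)} = - \frac{45}{4}$ ($Y{\left(a \right)} = \frac{5 \left(-5 - 4\right)}{4} = \frac{5 \left(-9\right)}{4} = \frac{1}{4} \left(-45\right) = - \frac{45}{4}$)
$r{\left(d,o \right)} = -2 + d + o + 2 o^{2}$ ($r{\left(d,o \right)} = \left(d + o\right) + \left(-2 + o^{2} + o o\right) = \left(d + o\right) + \left(-2 + o^{2} + o^{2}\right) = \left(d + o\right) + \left(-2 + 2 o^{2}\right) = -2 + d + o + 2 o^{2}$)
$\left(g{\left(34 \right)} + r{\left(-21,Y{\left(0 \right)} \right)}\right) 529 = \left(-35 - \left(\frac{137}{4} - \frac{2025}{8}\right)\right) 529 = \left(-35 - - \frac{1751}{8}\right) 529 = \left(-35 + \frac{1751}{8}\right) 529 = \frac{1471}{8} \cdot 529 = \frac{778159}{8}$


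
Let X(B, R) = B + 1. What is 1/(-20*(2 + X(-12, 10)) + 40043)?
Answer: 1/40223 ≈ 2.4861e-5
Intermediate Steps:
X(B, R) = 1 + B
1/(-20*(2 + X(-12, 10)) + 40043) = 1/(-20*(2 + (1 - 12)) + 40043) = 1/(-20*(2 - 11) + 40043) = 1/(-20*(-9) + 40043) = 1/(180 + 40043) = 1/40223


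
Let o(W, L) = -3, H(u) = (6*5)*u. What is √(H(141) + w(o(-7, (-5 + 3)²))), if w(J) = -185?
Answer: √4045 ≈ 63.600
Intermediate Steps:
H(u) = 30*u
√(H(141) + w(o(-7, (-5 + 3)²))) = √(30*141 - 185) = √(4230 - 185) = √4045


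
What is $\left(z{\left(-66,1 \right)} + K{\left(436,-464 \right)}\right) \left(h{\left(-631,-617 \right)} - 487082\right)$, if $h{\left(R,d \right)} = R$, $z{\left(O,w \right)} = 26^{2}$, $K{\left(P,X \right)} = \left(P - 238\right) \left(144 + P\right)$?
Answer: $-56338654908$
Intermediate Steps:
$K{\left(P,X \right)} = \left(-238 + P\right) \left(144 + P\right)$
$z{\left(O,w \right)} = 676$
$\left(z{\left(-66,1 \right)} + K{\left(436,-464 \right)}\right) \left(h{\left(-631,-617 \right)} - 487082\right) = \left(676 - \left(75256 - 190096\right)\right) \left(-631 - 487082\right) = \left(676 - -114840\right) \left(-487713\right) = \left(676 + 114840\right) \left(-487713\right) = 115516 \left(-487713\right) = -56338654908$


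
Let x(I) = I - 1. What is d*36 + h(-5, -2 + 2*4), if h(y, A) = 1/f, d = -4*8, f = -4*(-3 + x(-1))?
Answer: -23039/20 ≈ -1151.9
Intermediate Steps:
x(I) = -1 + I
f = 20 (f = -4*(-3 + (-1 - 1)) = -4*(-3 - 2) = -4*(-5) = 20)
d = -32
h(y, A) = 1/20
d*36 + h(-5, -2 + 2*4) = -32*36 + 1/20 = -1152 + 1/20 = -23039/20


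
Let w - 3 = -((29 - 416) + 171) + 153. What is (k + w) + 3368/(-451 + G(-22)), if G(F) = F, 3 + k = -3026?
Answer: -1260129/473 ≈ -2664.1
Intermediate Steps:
k = -3029 (k = -3 - 3026 = -3029)
w = 372 (w = 3 + (-((29 - 416) + 171) + 153) = 3 + (-(-387 + 171) + 153) = 3 + (-1*(-216) + 153) = 3 + (216 + 153) = 3 + 369 = 372)
(k + w) + 3368/(-451 + G(-22)) = (-3029 + 372) + 3368/(-451 - 22) = -2657 + 3368/(-473) = -2657 + 3368*(-1/473) = -2657 - 3368/473 = -1260129/473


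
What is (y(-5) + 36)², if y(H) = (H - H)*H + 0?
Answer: 1296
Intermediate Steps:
y(H) = 0 (y(H) = 0*H + 0 = 0 + 0 = 0)
(y(-5) + 36)² = (0 + 36)² = 36² = 1296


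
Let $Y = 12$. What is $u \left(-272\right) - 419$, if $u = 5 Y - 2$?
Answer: $-16195$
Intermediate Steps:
$u = 58$ ($u = 5 \cdot 12 - 2 = 60 - 2 = 58$)
$u \left(-272\right) - 419 = 58 \left(-272\right) - 419 = -15776 - 419 = -16195$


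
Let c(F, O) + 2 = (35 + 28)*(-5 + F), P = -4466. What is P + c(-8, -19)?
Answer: -5287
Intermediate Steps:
c(F, O) = -317 + 63*F (c(F, O) = -2 + (35 + 28)*(-5 + F) = -2 + 63*(-5 + F) = -2 + (-315 + 63*F) = -317 + 63*F)
P + c(-8, -19) = -4466 + (-317 + 63*(-8)) = -4466 + (-317 - 504) = -4466 - 821 = -5287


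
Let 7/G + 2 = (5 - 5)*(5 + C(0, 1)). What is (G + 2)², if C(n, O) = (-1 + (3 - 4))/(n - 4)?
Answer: 9/4 ≈ 2.2500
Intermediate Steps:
C(n, O) = -2/(-4 + n) (C(n, O) = (-1 - 1)/(-4 + n) = -2/(-4 + n))
G = -7/2 (G = 7/(-2 + (5 - 5)*(5 - 2/(-4 + 0))) = 7/(-2 + 0*(5 - 2/(-4))) = 7/(-2 + 0*(5 - 2*(-¼))) = 7/(-2 + 0*(5 + ½)) = 7/(-2 + 0*(11/2)) = 7/(-2 + 0) = 7/(-2) = 7*(-½) = -7/2 ≈ -3.5000)
(G + 2)² = (-7/2 + 2)² = (-3/2)² = 9/4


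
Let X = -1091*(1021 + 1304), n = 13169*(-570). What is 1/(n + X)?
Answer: -1/10042905 ≈ -9.9573e-8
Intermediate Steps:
n = -7506330
X = -2536575 (X = -1091*2325 = -2536575)
1/(n + X) = 1/(-7506330 - 2536575) = 1/(-10042905) = -1/10042905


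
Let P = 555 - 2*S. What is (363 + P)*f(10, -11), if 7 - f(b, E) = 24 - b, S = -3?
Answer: -6468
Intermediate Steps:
P = 561 (P = 555 - 2*(-3) = 555 + 6 = 561)
f(b, E) = -17 + b (f(b, E) = 7 - (24 - b) = 7 + (-24 + b) = -17 + b)
(363 + P)*f(10, -11) = (363 + 561)*(-17 + 10) = 924*(-7) = -6468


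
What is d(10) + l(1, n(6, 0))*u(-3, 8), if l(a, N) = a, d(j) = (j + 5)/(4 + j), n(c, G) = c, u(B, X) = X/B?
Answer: -67/42 ≈ -1.5952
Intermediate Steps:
d(j) = (5 + j)/(4 + j)
d(10) + l(1, n(6, 0))*u(-3, 8) = (5 + 10)/(4 + 10) + 1*(8/(-3)) = 15/14 + 1*(8*(-⅓)) = (1/14)*15 + 1*(-8/3) = 15/14 - 8/3 = -67/42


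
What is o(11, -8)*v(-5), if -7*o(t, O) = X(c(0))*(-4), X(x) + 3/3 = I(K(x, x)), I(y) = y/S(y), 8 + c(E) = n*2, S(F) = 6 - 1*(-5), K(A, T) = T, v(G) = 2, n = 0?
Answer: -152/77 ≈ -1.9740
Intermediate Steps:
S(F) = 11 (S(F) = 6 + 5 = 11)
c(E) = -8 (c(E) = -8 + 0*2 = -8 + 0 = -8)
I(y) = y/11
X(x) = -1 + x/11
o(t, O) = -76/77 (o(t, O) = -(-1 + (1/11)*(-8))*(-4)/7 = -(-1 - 8/11)*(-4)/7 = -(-19)*(-4)/77 = -⅐*76/11 = -76/77)
o(11, -8)*v(-5) = -76/77*2 = -152/77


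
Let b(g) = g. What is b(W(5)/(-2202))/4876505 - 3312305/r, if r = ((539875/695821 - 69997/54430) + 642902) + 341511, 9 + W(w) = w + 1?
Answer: -64146487412505590124864771/19064247826256814944374430 ≈ -3.3648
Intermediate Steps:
W(w) = -8 + w (W(w) = -9 + (w + 1) = -9 + (1 + w) = -8 + w)
r = 5326168984046729/5410505290 (r = ((539875*(1/695821) - 69997*1/54430) + 642902) + 341511 = ((77125/99403 - 69997/54430) + 642902) + 341511 = (-2759998041/5410505290 + 642902) + 341511 = 3478421911953539/5410505290 + 341511 = 5326168984046729/5410505290 ≈ 9.8441e+5)
b(W(5)/(-2202))/4876505 - 3312305/r = ((-8 + 5)/(-2202))/4876505 - 3312305/5326168984046729/5410505290 = -3*(-1/2202)*(1/4876505) - 3312305*5410505290/5326168984046729 = (1/734)*(1/4876505) - 17921243724593450/5326168984046729 = 1/3579354670 - 17921243724593450/5326168984046729 = -64146487412505590124864771/19064247826256814944374430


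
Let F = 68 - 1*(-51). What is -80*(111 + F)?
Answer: -18400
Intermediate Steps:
F = 119 (F = 68 + 51 = 119)
-80*(111 + F) = -80*(111 + 119) = -80*230 = -18400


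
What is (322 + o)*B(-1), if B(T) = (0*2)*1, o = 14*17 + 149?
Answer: 0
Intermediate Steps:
o = 387 (o = 238 + 149 = 387)
B(T) = 0 (B(T) = 0*1 = 0)
(322 + o)*B(-1) = (322 + 387)*0 = 709*0 = 0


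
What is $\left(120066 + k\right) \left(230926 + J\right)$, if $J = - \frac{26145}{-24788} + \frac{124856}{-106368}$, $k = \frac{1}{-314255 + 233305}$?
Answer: $\frac{184931974676636685856787}{6669900506400} \approx 2.7726 \cdot 10^{10}$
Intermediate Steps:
$k = - \frac{1}{80950}$ ($k = \frac{1}{-80950} = - \frac{1}{80950} \approx -1.2353 \cdot 10^{-5}$)
$J = - \frac{9810599}{82395312}$ ($J = \left(-26145\right) \left(- \frac{1}{24788}\right) + 124856 \left(- \frac{1}{106368}\right) = \frac{26145}{24788} - \frac{15607}{13296} = - \frac{9810599}{82395312} \approx -0.11907$)
$\left(120066 + k\right) \left(230926 + J\right) = \left(120066 - \frac{1}{80950}\right) \left(230926 - \frac{9810599}{82395312}\right) = \frac{9719342699}{80950} \cdot \frac{19027210008313}{82395312} = \frac{184931974676636685856787}{6669900506400}$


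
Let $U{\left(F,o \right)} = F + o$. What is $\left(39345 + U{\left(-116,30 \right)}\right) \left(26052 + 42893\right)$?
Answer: $2706711755$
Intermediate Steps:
$\left(39345 + U{\left(-116,30 \right)}\right) \left(26052 + 42893\right) = \left(39345 + \left(-116 + 30\right)\right) \left(26052 + 42893\right) = \left(39345 - 86\right) 68945 = 39259 \cdot 68945 = 2706711755$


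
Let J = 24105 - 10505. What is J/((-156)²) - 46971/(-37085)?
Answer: 102965141/56406285 ≈ 1.8254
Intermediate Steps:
J = 13600
J/((-156)²) - 46971/(-37085) = 13600/((-156)²) - 46971/(-37085) = 13600/24336 - 46971*(-1/37085) = 13600*(1/24336) + 46971/37085 = 850/1521 + 46971/37085 = 102965141/56406285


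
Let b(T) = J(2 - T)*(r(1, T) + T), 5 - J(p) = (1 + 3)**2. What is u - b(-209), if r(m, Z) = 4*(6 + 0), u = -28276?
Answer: -30311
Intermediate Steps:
r(m, Z) = 24 (r(m, Z) = 4*6 = 24)
J(p) = -11 (J(p) = 5 - (1 + 3)**2 = 5 - 1*4**2 = 5 - 1*16 = 5 - 16 = -11)
b(T) = -264 - 11*T (b(T) = -11*(24 + T) = -264 - 11*T)
u - b(-209) = -28276 - (-264 - 11*(-209)) = -28276 - (-264 + 2299) = -28276 - 1*2035 = -28276 - 2035 = -30311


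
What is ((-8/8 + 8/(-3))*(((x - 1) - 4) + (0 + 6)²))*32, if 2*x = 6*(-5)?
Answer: -5632/3 ≈ -1877.3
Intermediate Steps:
x = -15 (x = (6*(-5))/2 = (½)*(-30) = -15)
((-8/8 + 8/(-3))*(((x - 1) - 4) + (0 + 6)²))*32 = ((-8/8 + 8/(-3))*(((-15 - 1) - 4) + (0 + 6)²))*32 = ((-8*⅛ + 8*(-⅓))*((-16 - 4) + 6²))*32 = ((-1 - 8/3)*(-20 + 36))*32 = -11/3*16*32 = -176/3*32 = -5632/3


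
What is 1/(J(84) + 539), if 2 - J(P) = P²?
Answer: -1/6515 ≈ -0.00015349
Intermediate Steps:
J(P) = 2 - P²
1/(J(84) + 539) = 1/((2 - 1*84²) + 539) = 1/((2 - 1*7056) + 539) = 1/((2 - 7056) + 539) = 1/(-7054 + 539) = 1/(-6515) = -1/6515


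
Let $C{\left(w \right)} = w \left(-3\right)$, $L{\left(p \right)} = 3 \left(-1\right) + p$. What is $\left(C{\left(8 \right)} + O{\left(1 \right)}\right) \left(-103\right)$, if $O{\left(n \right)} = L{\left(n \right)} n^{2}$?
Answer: $2678$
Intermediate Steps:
$L{\left(p \right)} = -3 + p$
$C{\left(w \right)} = - 3 w$
$O{\left(n \right)} = n^{2} \left(-3 + n\right)$ ($O{\left(n \right)} = \left(-3 + n\right) n^{2} = n^{2} \left(-3 + n\right)$)
$\left(C{\left(8 \right)} + O{\left(1 \right)}\right) \left(-103\right) = \left(\left(-3\right) 8 + 1^{2} \left(-3 + 1\right)\right) \left(-103\right) = \left(-24 + 1 \left(-2\right)\right) \left(-103\right) = \left(-24 - 2\right) \left(-103\right) = \left(-26\right) \left(-103\right) = 2678$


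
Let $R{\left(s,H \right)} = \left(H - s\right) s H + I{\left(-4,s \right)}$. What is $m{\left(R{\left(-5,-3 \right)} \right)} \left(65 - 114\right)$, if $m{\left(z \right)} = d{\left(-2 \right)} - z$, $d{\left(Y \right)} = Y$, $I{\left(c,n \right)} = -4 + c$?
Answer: $1176$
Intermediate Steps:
$R{\left(s,H \right)} = -8 + H s \left(H - s\right)$ ($R{\left(s,H \right)} = \left(H - s\right) s H - 8 = s \left(H - s\right) H - 8 = H s \left(H - s\right) - 8 = -8 + H s \left(H - s\right)$)
$m{\left(z \right)} = -2 - z$
$m{\left(R{\left(-5,-3 \right)} \right)} \left(65 - 114\right) = \left(-2 - \left(-8 - 5 \left(-3\right)^{2} - - 3 \left(-5\right)^{2}\right)\right) \left(65 - 114\right) = \left(-2 - \left(-8 - 45 - \left(-3\right) 25\right)\right) \left(-49\right) = \left(-2 - \left(-8 - 45 + 75\right)\right) \left(-49\right) = \left(-2 - 22\right) \left(-49\right) = \left(-24\right) \left(-49\right) = 1176$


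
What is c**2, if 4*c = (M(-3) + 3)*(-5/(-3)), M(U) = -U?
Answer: 25/4 ≈ 6.2500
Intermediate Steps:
c = 5/2 (c = ((-1*(-3) + 3)*(-5/(-3)))/4 = ((3 + 3)*(-5*(-1/3)))/4 = (6*(5/3))/4 = (1/4)*10 = 5/2 ≈ 2.5000)
c**2 = (5/2)**2 = 25/4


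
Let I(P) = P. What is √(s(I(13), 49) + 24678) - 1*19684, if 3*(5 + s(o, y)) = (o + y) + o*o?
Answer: -19684 + 15*√110 ≈ -19527.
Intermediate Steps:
s(o, y) = -5 + o/3 + y/3 + o²/3 (s(o, y) = -5 + ((o + y) + o*o)/3 = -5 + ((o + y) + o²)/3 = -5 + (o + y + o²)/3 = -5 + (o/3 + y/3 + o²/3) = -5 + o/3 + y/3 + o²/3)
√(s(I(13), 49) + 24678) - 1*19684 = √((-5 + (⅓)*13 + (⅓)*49 + (⅓)*13²) + 24678) - 1*19684 = √((-5 + 13/3 + 49/3 + (⅓)*169) + 24678) - 19684 = √((-5 + 13/3 + 49/3 + 169/3) + 24678) - 19684 = √(72 + 24678) - 19684 = √24750 - 19684 = 15*√110 - 19684 = -19684 + 15*√110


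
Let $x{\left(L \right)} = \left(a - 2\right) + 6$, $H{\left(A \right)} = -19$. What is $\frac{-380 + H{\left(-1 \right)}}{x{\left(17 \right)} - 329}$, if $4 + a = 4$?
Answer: $\frac{399}{325} \approx 1.2277$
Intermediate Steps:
$a = 0$ ($a = -4 + 4 = 0$)
$x{\left(L \right)} = 4$ ($x{\left(L \right)} = \left(0 - 2\right) + 6 = -2 + 6 = 4$)
$\frac{-380 + H{\left(-1 \right)}}{x{\left(17 \right)} - 329} = \frac{-380 - 19}{4 - 329} = - \frac{399}{-325} = \left(-399\right) \left(- \frac{1}{325}\right) = \frac{399}{325}$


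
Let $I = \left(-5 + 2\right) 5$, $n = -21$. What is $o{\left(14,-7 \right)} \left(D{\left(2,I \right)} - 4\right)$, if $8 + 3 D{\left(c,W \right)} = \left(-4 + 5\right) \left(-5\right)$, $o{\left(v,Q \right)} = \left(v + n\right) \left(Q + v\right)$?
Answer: $\frac{1225}{3} \approx 408.33$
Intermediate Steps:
$o{\left(v,Q \right)} = \left(-21 + v\right) \left(Q + v\right)$ ($o{\left(v,Q \right)} = \left(v - 21\right) \left(Q + v\right) = \left(-21 + v\right) \left(Q + v\right)$)
$I = -15$ ($I = \left(-3\right) 5 = -15$)
$D{\left(c,W \right)} = - \frac{13}{3}$ ($D{\left(c,W \right)} = - \frac{8}{3} + \frac{\left(-4 + 5\right) \left(-5\right)}{3} = - \frac{8}{3} + \frac{1 \left(-5\right)}{3} = - \frac{8}{3} + \frac{1}{3} \left(-5\right) = - \frac{8}{3} - \frac{5}{3} = - \frac{13}{3}$)
$o{\left(14,-7 \right)} \left(D{\left(2,I \right)} - 4\right) = \left(14^{2} - -147 - 294 - 98\right) \left(- \frac{13}{3} - 4\right) = \left(196 + 147 - 294 - 98\right) \left(- \frac{25}{3}\right) = \left(-49\right) \left(- \frac{25}{3}\right) = \frac{1225}{3}$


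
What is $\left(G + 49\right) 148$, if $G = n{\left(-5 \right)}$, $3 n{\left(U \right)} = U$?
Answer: $\frac{21016}{3} \approx 7005.3$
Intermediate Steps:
$n{\left(U \right)} = \frac{U}{3}$
$G = - \frac{5}{3}$ ($G = \frac{1}{3} \left(-5\right) = - \frac{5}{3} \approx -1.6667$)
$\left(G + 49\right) 148 = \left(- \frac{5}{3} + 49\right) 148 = \frac{142}{3} \cdot 148 = \frac{21016}{3}$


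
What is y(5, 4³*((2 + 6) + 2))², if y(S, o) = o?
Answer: 409600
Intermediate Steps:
y(5, 4³*((2 + 6) + 2))² = (4³*((2 + 6) + 2))² = (64*(8 + 2))² = (64*10)² = 640² = 409600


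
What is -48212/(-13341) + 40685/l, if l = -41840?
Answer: 294882299/111637488 ≈ 2.6414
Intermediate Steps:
-48212/(-13341) + 40685/l = -48212/(-13341) + 40685/(-41840) = -48212*(-1/13341) + 40685*(-1/41840) = 48212/13341 - 8137/8368 = 294882299/111637488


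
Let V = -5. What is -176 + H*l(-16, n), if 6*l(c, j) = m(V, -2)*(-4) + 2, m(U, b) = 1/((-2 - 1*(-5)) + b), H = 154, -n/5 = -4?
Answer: -682/3 ≈ -227.33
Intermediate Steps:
n = 20 (n = -5*(-4) = 20)
m(U, b) = 1/(3 + b) (m(U, b) = 1/((-2 + 5) + b) = 1/(3 + b))
l(c, j) = -⅓ (l(c, j) = (-4/(3 - 2) + 2)/6 = (-4/1 + 2)/6 = (1*(-4) + 2)/6 = (-4 + 2)/6 = (⅙)*(-2) = -⅓)
-176 + H*l(-16, n) = -176 + 154*(-⅓) = -176 - 154/3 = -682/3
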